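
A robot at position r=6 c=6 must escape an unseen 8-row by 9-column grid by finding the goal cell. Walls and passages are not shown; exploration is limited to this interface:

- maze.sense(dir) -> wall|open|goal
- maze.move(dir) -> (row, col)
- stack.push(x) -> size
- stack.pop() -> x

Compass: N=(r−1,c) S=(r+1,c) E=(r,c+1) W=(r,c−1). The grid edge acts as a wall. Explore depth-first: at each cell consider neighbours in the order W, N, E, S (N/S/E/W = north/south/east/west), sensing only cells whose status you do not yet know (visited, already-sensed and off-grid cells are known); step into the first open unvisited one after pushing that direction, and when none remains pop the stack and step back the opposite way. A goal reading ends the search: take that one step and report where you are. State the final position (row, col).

Do: maze.sense[west]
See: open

Do: stack.push[west]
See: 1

Do: maze.move[west]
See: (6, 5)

Do: maze.sense[west]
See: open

Do: stack.push[west]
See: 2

Do: maze.move[west]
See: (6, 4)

Do: maze.sense[west]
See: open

Do: stack.push[west]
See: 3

Do: maze.move[west]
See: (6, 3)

Do: maze.sense[west]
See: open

Do: stack.push[west]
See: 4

Do: maze.move[west]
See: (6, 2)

Do: maze.sense[west]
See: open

Do: stack.push[west]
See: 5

Do: maze.move[west]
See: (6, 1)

Do: maze.sense[west]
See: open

Do: stack.push[west]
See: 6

Do: maze.move[west]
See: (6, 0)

Do: maze.sense[north]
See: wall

Do: maze.sense[south]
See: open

Do: stack.push[south]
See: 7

Do: maze.move[south]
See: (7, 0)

Do: maze.sense[east]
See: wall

Do: stack.pop[]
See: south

Do: maze.move[north]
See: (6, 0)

Do: stack.pop[]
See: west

Do: maze.move[east]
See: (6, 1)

Do: maze.sense[north]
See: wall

Do: stack.pop[]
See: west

Do: maze.move[east]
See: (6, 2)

Do: maze.sense[north]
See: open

Do: stack.push[north]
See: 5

Do: maze.move[north]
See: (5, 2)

Do: maze.sense[north]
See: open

Do: stack.push[north]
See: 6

Do: maze.move[north]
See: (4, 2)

Do: maze.sense[west]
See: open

Do: stack.push[west]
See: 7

Do: maze.move[west]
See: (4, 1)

Do: maze.sense[west]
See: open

Do: stack.push[west]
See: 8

Do: maze.move[west]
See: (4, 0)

Do: maze.sense[north]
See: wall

Do: stack.pop[]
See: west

Do: maze.move[east]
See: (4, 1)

Do: maze.sense[north]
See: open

Do: stack.push[north]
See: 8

Do: maze.move[north]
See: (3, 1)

Do: maze.sense[north]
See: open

Do: stack.push[north]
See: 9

Do: maze.move[north]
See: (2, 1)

Do: maze.sense[west]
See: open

Do: stack.push[west]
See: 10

Do: maze.move[west]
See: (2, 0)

Do: maze.sense[north]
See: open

Do: stack.push[north]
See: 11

Do: maze.move[north]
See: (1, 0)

Do: maze.sense[north]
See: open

Do: stack.push[north]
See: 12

Do: maze.move[north]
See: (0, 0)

Do: maze.sense[east]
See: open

Do: stack.push[east]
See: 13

Do: maze.move[east]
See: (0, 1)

Do: maze.sense[east]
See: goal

Do: maze.move[east]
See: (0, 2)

Answer: (0, 2)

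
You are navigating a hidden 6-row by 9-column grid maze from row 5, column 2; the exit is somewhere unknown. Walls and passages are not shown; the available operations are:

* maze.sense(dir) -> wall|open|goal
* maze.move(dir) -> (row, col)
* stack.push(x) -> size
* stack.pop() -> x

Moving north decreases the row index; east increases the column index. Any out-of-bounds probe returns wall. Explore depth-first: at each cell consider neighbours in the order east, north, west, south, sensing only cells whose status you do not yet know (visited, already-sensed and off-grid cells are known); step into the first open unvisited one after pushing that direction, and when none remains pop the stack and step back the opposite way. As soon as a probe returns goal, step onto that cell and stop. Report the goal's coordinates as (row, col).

Act: maze.sense[dir=east]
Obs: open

Act: stack.push[x=east]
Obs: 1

Act: maze.move[dir=east]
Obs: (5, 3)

Act: maze.sense[dir=east]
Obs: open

Act: stack.push[x=east]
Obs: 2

Act: maze.move[dir=east]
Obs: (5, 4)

Act: maze.sense[dir=east]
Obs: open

Act: stack.push[x=east]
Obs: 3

Act: maze.move[dir=east]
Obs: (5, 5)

Act: maze.sense[dir=east]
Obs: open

Act: stack.push[x=east]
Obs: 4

Act: maze.move[dir=east]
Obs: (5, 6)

Act: maze.sense[dir=east]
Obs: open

Act: stack.push[x=east]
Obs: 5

Act: maze.move[dir=east]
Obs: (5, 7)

Act: maze.sense[dir=east]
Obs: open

Act: stack.push[x=east]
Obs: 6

Act: maze.move[dir=east]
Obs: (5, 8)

Act: maze.sense[dir=north]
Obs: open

Act: stack.push[x=north]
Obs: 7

Act: maze.move[dir=north]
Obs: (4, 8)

Act: maze.sense[dir=north]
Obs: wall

Act: maze.sense[dir=west]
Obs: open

Act: stack.push[x=west]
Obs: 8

Act: maze.move[dir=west]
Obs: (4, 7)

Act: maze.sense[dir=north]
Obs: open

Act: stack.push[x=north]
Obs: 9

Act: maze.move[dir=north]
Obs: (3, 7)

Act: maze.sense[dir=north]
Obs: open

Act: stack.push[x=north]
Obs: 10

Act: maze.move[dir=north]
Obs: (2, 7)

Act: maze.sense[dir=east]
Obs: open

Act: stack.push[x=east]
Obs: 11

Act: maze.move[dir=east]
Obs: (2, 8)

Act: maze.sense[dir=north]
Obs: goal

Act: maze.move[dir=north]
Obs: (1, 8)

Answer: (1, 8)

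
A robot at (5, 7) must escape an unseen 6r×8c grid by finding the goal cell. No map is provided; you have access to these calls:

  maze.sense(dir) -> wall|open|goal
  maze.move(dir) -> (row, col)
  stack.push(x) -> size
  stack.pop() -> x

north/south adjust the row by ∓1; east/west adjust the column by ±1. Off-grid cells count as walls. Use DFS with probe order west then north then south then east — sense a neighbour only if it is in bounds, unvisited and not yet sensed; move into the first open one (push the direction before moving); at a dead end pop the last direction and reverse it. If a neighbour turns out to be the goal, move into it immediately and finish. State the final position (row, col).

>>> maze.sense dir: west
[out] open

>>> stack.push x: west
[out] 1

>>> maze.move dir: west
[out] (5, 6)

>>> maze.sense dir: west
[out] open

>>> stack.push x: west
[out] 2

>>> maze.move dir: west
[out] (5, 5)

>>> maze.sense dir: west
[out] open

>>> stack.push x: west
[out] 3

>>> maze.move dir: west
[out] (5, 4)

>>> maze.sense dir: west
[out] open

>>> stack.push x: west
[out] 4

>>> maze.move dir: west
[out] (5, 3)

>>> maze.sense dir: west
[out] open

>>> stack.push x: west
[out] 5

>>> maze.move dir: west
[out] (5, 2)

>>> maze.sense dir: west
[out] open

>>> stack.push x: west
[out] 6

>>> maze.move dir: west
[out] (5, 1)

>>> maze.sense dir: west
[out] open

>>> stack.push x: west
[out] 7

>>> maze.move dir: west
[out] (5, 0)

>>> maze.sense dir: north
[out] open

>>> stack.push x: north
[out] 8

>>> maze.move dir: north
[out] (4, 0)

>>> maze.sense dir: north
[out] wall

>>> maze.sense dir: east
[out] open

>>> stack.push x: east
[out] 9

>>> maze.move dir: east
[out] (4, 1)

>>> maze.sense dir: north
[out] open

>>> stack.push x: north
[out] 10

>>> maze.move dir: north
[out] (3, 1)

>>> maze.sense dir: north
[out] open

>>> stack.push x: north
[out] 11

>>> maze.move dir: north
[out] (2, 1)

>>> maze.sense dir: west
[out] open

>>> stack.push x: west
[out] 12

>>> maze.move dir: west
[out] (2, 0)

>>> maze.sense dir: north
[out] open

>>> stack.push x: north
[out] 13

>>> maze.move dir: north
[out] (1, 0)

>>> maze.sense dir: north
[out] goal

>>> maze.move dir: north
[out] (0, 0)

Answer: (0, 0)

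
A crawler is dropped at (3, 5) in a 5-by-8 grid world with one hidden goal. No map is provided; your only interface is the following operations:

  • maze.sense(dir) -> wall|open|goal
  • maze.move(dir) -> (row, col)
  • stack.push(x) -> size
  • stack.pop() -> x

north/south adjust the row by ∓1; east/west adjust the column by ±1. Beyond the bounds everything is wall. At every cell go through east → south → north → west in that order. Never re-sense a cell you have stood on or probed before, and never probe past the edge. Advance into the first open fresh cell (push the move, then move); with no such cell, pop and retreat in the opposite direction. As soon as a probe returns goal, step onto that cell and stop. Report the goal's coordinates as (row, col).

! 1. sense(east) ~> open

! 2. push(east) ~> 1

! 3. move(east) ~> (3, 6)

! 4. sense(east) ~> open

! 5. push(east) ~> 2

! 6. move(east) ~> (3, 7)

! 7. sense(south) ~> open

! 8. push(south) ~> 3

! 9. move(south) ~> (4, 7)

! 10. sense(west) ~> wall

! 11. pop() ~> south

! 12. move(north) ~> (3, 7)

! 13. sense(north) ~> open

! 14. push(north) ~> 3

! 15. move(north) ~> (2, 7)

! 16. sense(north) ~> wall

! 17. sense(west) ~> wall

! 18. pop() ~> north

! 19. move(south) ~> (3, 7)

! 20. pop() ~> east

! 21. move(west) ~> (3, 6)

! 22. pop() ~> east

! 23. move(west) ~> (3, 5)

! 24. sense(south) ~> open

! 25. push(south) ~> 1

! 26. move(south) ~> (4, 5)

! 27. sense(west) ~> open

! 28. push(west) ~> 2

! 29. move(west) ~> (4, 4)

! 30. sense(north) ~> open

! 31. push(north) ~> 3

! 32. move(north) ~> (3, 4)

! 33. sense(north) ~> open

! 34. push(north) ~> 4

! 35. move(north) ~> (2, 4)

! 36. sense(east) ~> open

! 37. push(east) ~> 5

! 38. move(east) ~> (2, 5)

! 39. sense(north) ~> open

! 40. push(north) ~> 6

! 41. move(north) ~> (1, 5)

! 42. sense(east) ~> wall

! 43. sense(north) ~> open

! 44. push(north) ~> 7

! 45. move(north) ~> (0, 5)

! 46. sense(east) ~> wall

! 47. sense(west) ~> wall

! 48. pop() ~> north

! 49. move(south) ~> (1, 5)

! 50. sense(west) ~> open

! 51. push(west) ~> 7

! 52. move(west) ~> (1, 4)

! 53. sense(west) ~> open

! 54. push(west) ~> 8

! 55. move(west) ~> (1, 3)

! 56. sense(south) ~> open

! 57. push(south) ~> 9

! 58. move(south) ~> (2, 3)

! 59. sense(south) ~> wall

! 60. sense(west) ~> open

! 61. push(west) ~> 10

! 62. move(west) ~> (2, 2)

! 63. sense(south) ~> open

! 64. push(south) ~> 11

! 65. move(south) ~> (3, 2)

! 66. sense(south) ~> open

! 67. push(south) ~> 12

! 68. move(south) ~> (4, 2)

! 69. sense(east) ~> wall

! 70. sense(west) ~> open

! 71. push(west) ~> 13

! 72. move(west) ~> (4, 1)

! 73. sense(north) ~> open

! 74. push(north) ~> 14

! 75. move(north) ~> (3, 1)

! 76. sense(north) ~> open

! 77. push(north) ~> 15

! 78. move(north) ~> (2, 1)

! 79. sense(north) ~> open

! 80. push(north) ~> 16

! 81. move(north) ~> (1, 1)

! 82. sense(east) ~> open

! 83. push(east) ~> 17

! 84. move(east) ~> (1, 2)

! 85. sense(north) ~> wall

! 86. pop() ~> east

! 87. move(west) ~> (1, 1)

! 88. sense(north) ~> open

! 89. push(north) ~> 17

! 90. move(north) ~> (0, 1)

! 91. sense(west) ~> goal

! 92. move(west) ~> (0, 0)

Answer: (0, 0)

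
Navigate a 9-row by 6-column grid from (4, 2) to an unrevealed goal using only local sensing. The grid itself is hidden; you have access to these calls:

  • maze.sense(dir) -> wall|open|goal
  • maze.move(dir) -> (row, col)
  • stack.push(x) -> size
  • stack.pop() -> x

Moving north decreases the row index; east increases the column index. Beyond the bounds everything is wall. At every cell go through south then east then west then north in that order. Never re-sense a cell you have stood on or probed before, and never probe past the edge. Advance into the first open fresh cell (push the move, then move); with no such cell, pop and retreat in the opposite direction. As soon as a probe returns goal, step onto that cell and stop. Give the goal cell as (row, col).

Using sense on dir='south', yielding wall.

Using sense on dir='east', and get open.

I call push on x='east', : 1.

Next I call move on dir='east', → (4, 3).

I use sense on dir='south', and see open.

I invoke push on x='south', giving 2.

Next I call move on dir='south', and observe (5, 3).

I invoke sense on dir='south', → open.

Calling push on x='south', giving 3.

Using move on dir='south', → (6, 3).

Then sense on dir='south', and get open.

I try push on x='south', and see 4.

I call move on dir='south', and observe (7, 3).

Now I run sense on dir='south', : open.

Next I call push on x='south', which returns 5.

Invoking move on dir='south', → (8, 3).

Calling sense on dir='east', : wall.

I try sense on dir='west', which returns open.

Calling push on x='west', giving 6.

Invoking move on dir='west', giving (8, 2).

I use sense on dir='west', yielding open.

Then push on x='west', giving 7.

I run move on dir='west', and see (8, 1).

Then sense on dir='west', yielding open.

I use push on x='west', yielding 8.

I use move on dir='west', and get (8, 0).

I call sense on dir='north', giving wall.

I call pop(), yielding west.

Invoking move on dir='east', → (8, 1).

Invoking sense on dir='north', which returns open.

Now I run push on x='north', which returns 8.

I try move on dir='north', and see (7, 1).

Next I call sense on dir='east', giving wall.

I try sense on dir='north', yielding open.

Using push on x='north', which returns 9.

Using move on dir='north', and observe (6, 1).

I call sense on dir='east', yielding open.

Then push on x='east', and get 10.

Calling move on dir='east', and observe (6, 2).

I invoke pop, → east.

I try move on dir='west', and get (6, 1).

I run sense on dir='west', — result: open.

Then push on x='west', which returns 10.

Using move on dir='west', and see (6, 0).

I call sense on dir='north', and observe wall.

I invoke pop(), and get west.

Invoking move on dir='east', yielding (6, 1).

Using sense on dir='north', which returns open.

Calling push on x='north', → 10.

Using move on dir='north', and get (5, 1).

I try sense on dir='north', : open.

Next I call push on x='north', which returns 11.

I try move on dir='north', and see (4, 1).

Invoking sense on dir='west', which returns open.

Then push on x='west', yielding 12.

Using move on dir='west', → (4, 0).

Then sense on dir='north', — result: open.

I call push on x='north', → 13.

Using move on dir='north', and see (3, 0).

Next I call sense on dir='east', and observe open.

I invoke push on x='east', and observe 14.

Now I run move on dir='east', : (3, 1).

I try sense on dir='east', and observe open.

Next I call push on x='east', which returns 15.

Next I call move on dir='east', — result: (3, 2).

Using sense on dir='east', → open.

Calling push on x='east', giving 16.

Using move on dir='east', and observe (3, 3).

Calling sense on dir='east', and get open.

I use push on x='east', yielding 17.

Calling move on dir='east', yielding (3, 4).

Now I run sense on dir='south', giving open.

I call push on x='south', and get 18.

Now I run move on dir='south', → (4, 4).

Next I call sense on dir='south', giving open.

Now I run push on x='south', and see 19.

I invoke move on dir='south', giving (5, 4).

I use sense on dir='south', — result: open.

I try push on x='south', → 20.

Next I call move on dir='south', and get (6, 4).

Calling sense on dir='south', which returns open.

I use push on x='south', and get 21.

Now I run move on dir='south', and observe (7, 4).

Now I run sense on dir='east', which returns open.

Then push on x='east', giving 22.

Now I run move on dir='east', yielding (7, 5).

Then sense on dir='south', : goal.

I run move on dir='south', and get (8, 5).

Answer: (8, 5)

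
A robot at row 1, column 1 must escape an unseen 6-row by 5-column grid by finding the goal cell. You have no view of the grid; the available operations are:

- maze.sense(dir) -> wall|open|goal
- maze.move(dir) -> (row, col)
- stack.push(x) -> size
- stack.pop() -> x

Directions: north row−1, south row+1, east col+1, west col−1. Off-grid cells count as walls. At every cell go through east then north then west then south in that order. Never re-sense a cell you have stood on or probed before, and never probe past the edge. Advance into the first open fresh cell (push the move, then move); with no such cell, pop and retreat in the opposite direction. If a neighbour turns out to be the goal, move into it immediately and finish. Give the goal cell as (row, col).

Do: sense[dir→east]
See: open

Do: push[x→east]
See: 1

Do: move[dir→east]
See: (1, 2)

Do: sense[dir→east]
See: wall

Do: sense[dir→north]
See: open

Do: push[x→north]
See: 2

Do: move[dir→north]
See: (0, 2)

Do: sense[dir→east]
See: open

Do: push[x→east]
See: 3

Do: move[dir→east]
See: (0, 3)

Do: sense[dir→east]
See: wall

Do: pop[]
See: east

Do: move[dir→west]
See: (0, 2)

Do: sense[dir→west]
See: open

Do: push[x→west]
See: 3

Do: move[dir→west]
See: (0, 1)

Do: sense[dir→west]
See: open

Do: push[x→west]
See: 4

Do: move[dir→west]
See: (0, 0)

Do: sense[dir→south]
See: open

Do: push[x→south]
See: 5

Do: move[dir→south]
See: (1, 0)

Do: sense[dir→south]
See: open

Do: push[x→south]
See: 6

Do: move[dir→south]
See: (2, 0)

Do: sense[dir→east]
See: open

Do: push[x→east]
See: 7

Do: move[dir→east]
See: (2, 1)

Do: sense[dir→east]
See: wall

Do: sense[dir→south]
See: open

Do: push[x→south]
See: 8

Do: move[dir→south]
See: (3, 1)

Do: sense[dir→east]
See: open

Do: push[x→east]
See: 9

Do: move[dir→east]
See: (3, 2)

Do: sense[dir→east]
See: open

Do: push[x→east]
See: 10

Do: move[dir→east]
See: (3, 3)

Do: sense[dir→east]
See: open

Do: push[x→east]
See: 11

Do: move[dir→east]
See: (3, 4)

Do: sense[dir→north]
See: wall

Do: sense[dir→south]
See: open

Do: push[x→south]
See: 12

Do: move[dir→south]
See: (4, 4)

Do: sense[dir→west]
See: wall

Do: sense[dir→south]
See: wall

Do: pop[]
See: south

Do: move[dir→north]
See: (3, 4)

Do: pop[]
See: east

Do: move[dir→west]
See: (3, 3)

Do: sense[dir→north]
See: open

Do: push[x→north]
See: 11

Do: move[dir→north]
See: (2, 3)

Do: pop[]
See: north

Do: move[dir→south]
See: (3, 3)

Do: pop[]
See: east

Do: move[dir→west]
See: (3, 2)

Do: sense[dir→south]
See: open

Do: push[x→south]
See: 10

Do: move[dir→south]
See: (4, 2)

Do: sense[dir→west]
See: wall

Do: sense[dir→south]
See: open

Do: push[x→south]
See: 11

Do: move[dir→south]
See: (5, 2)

Do: sense[dir→east]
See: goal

Do: move[dir→east]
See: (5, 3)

Answer: (5, 3)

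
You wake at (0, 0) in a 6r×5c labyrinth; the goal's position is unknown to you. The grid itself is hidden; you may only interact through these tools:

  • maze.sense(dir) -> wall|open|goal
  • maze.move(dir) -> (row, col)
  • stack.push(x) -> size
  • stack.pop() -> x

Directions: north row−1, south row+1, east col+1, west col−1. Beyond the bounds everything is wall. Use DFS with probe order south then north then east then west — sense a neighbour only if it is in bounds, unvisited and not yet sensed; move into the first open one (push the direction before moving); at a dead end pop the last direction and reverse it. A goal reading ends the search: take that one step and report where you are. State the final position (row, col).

==> sense(dir=south)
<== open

==> push(x=south)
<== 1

==> move(dir=south)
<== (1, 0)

==> sense(dir=south)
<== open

==> push(x=south)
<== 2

==> move(dir=south)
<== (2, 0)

==> sense(dir=south)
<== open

==> push(x=south)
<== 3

==> move(dir=south)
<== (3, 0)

==> sense(dir=south)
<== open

==> push(x=south)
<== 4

==> move(dir=south)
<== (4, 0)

==> sense(dir=south)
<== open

==> push(x=south)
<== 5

==> move(dir=south)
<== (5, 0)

==> sense(dir=east)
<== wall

==> pop()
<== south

==> move(dir=north)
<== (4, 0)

==> sense(dir=east)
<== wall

==> pop()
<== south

==> move(dir=north)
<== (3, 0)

==> sense(dir=east)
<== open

==> push(x=east)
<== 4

==> move(dir=east)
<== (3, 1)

==> sense(dir=north)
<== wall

==> sense(dir=east)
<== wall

==> pop()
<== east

==> move(dir=west)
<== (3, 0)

==> pop()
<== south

==> move(dir=north)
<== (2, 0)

==> pop()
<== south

==> move(dir=north)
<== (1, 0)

==> sense(dir=east)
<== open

==> push(x=east)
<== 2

==> move(dir=east)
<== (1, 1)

==> sense(dir=north)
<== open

==> push(x=north)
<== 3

==> move(dir=north)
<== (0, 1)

==> sense(dir=east)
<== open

==> push(x=east)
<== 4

==> move(dir=east)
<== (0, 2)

==> sense(dir=south)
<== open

==> push(x=south)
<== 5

==> move(dir=south)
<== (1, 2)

==> sense(dir=south)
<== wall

==> sense(dir=east)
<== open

==> push(x=east)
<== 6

==> move(dir=east)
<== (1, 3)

==> sense(dir=south)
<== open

==> push(x=south)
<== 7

==> move(dir=south)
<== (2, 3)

==> sense(dir=south)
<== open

==> push(x=south)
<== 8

==> move(dir=south)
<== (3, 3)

==> sense(dir=south)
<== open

==> push(x=south)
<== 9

==> move(dir=south)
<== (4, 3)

==> sense(dir=south)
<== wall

==> sense(dir=east)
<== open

==> push(x=east)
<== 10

==> move(dir=east)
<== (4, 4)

==> sense(dir=south)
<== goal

==> move(dir=south)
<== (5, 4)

Answer: (5, 4)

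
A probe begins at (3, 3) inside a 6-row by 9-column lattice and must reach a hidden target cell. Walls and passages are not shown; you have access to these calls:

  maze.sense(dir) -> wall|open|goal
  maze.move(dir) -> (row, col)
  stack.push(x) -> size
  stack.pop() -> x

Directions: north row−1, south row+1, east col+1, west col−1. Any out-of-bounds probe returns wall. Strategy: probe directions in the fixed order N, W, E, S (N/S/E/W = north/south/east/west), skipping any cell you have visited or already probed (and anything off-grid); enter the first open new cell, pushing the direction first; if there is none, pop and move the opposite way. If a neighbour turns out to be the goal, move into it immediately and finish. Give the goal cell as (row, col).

% sense dir='north'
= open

% push x='north'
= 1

% move dir='north'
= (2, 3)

% sense dir='north'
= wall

% sense dir='west'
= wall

% sense dir='east'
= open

% push x='east'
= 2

% move dir='east'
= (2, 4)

% sense dir='north'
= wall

% sense dir='east'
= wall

% sense dir='south'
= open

% push x='south'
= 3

% move dir='south'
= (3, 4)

% sense dir='east'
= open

% push x='east'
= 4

% move dir='east'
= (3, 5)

% sense dir='east'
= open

% push x='east'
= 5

% move dir='east'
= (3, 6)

% sense dir='north'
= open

% push x='north'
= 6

% move dir='north'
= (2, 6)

% sense dir='north'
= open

% push x='north'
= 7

% move dir='north'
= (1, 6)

% sense dir='north'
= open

% push x='north'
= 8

% move dir='north'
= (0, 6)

% sense dir='west'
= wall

% sense dir='east'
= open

% push x='east'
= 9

% move dir='east'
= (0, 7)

% sense dir='east'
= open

% push x='east'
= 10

% move dir='east'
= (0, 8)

% sense dir='south'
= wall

% pop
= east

% move dir='west'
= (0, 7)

% sense dir='south'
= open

% push x='south'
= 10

% move dir='south'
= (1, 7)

% sense dir='south'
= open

% push x='south'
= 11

% move dir='south'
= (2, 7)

% sense dir='east'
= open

% push x='east'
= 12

% move dir='east'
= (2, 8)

% sense dir='south'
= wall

% pop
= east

% move dir='west'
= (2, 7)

% sense dir='south'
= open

% push x='south'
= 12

% move dir='south'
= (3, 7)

% sense dir='south'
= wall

% pop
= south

% move dir='north'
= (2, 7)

% pop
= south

% move dir='north'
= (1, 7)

% pop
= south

% move dir='north'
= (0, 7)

% pop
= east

% move dir='west'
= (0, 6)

% pop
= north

% move dir='south'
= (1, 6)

% sense dir='west'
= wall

% pop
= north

% move dir='south'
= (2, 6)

% pop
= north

% move dir='south'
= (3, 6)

% sense dir='south'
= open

% push x='south'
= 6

% move dir='south'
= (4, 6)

% sense dir='west'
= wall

% sense dir='south'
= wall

% pop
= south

% move dir='north'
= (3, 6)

% pop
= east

% move dir='west'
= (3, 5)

% pop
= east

% move dir='west'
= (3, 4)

% sense dir='south'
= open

% push x='south'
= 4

% move dir='south'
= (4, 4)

% sense dir='west'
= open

% push x='west'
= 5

% move dir='west'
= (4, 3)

% sense dir='west'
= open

% push x='west'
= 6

% move dir='west'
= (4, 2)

% sense dir='north'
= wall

% sense dir='west'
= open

% push x='west'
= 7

% move dir='west'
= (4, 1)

% sense dir='north'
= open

% push x='north'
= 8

% move dir='north'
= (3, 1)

% sense dir='north'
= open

% push x='north'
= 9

% move dir='north'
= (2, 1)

% sense dir='north'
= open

% push x='north'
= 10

% move dir='north'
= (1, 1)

% sense dir='north'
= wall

% sense dir='west'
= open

% push x='west'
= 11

% move dir='west'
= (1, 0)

% sense dir='north'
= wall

% sense dir='south'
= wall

% pop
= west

% move dir='east'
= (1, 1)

% sense dir='east'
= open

% push x='east'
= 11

% move dir='east'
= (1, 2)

% sense dir='north'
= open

% push x='north'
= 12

% move dir='north'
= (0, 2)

% sense dir='east'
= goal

% move dir='east'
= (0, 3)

Answer: (0, 3)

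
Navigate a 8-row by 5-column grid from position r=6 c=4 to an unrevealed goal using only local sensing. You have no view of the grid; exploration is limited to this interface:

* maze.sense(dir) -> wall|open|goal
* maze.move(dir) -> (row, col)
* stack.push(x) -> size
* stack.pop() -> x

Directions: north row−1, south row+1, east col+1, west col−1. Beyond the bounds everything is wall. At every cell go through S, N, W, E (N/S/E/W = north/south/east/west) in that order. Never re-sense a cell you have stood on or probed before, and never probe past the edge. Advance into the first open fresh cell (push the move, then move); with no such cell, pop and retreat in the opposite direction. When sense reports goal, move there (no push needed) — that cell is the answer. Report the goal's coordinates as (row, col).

Act: maze.sense[dir='south']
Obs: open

Act: stack.push[x='south']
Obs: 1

Act: maze.move[dir='south']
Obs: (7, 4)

Act: maze.sense[dir='west']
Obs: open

Act: stack.push[x='west']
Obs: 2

Act: maze.move[dir='west']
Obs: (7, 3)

Act: maze.sense[dir='north']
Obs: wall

Act: maze.sense[dir='west']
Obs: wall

Act: stack.pop[]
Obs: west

Act: maze.move[dir='east']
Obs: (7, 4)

Act: stack.pop[]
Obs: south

Act: maze.move[dir='north']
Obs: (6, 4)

Act: maze.sense[dir='north']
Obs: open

Act: stack.push[x='north']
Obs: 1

Act: maze.move[dir='north']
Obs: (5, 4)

Act: maze.sense[dir='north']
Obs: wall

Act: maze.sense[dir='west']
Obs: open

Act: stack.push[x='west']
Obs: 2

Act: maze.move[dir='west']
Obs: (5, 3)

Act: maze.sense[dir='north']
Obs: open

Act: stack.push[x='north']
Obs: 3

Act: maze.move[dir='north']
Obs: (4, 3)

Act: maze.sense[dir='north']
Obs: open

Act: stack.push[x='north']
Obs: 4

Act: maze.move[dir='north']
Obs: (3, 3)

Act: maze.sense[dir='north']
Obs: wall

Act: maze.sense[dir='west']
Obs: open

Act: stack.push[x='west']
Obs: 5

Act: maze.move[dir='west']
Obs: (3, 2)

Act: maze.sense[dir='south']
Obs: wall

Act: maze.sense[dir='north']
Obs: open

Act: stack.push[x='north']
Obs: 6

Act: maze.move[dir='north']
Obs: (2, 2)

Act: maze.sense[dir='north']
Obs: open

Act: stack.push[x='north']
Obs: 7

Act: maze.move[dir='north']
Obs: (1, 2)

Act: maze.sense[dir='north']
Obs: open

Act: stack.push[x='north']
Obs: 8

Act: maze.move[dir='north']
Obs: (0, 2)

Act: maze.sense[dir='west']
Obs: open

Act: stack.push[x='west']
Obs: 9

Act: maze.move[dir='west']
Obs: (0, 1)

Act: maze.sense[dir='south']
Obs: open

Act: stack.push[x='south']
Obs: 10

Act: maze.move[dir='south']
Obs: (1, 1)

Act: maze.sense[dir='south']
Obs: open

Act: stack.push[x='south']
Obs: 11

Act: maze.move[dir='south']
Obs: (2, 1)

Act: maze.sense[dir='south']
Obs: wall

Act: maze.sense[dir='west']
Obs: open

Act: stack.push[x='west']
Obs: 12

Act: maze.move[dir='west']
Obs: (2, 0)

Act: maze.sense[dir='south']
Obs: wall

Act: maze.sense[dir='north']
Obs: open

Act: stack.push[x='north']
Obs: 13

Act: maze.move[dir='north']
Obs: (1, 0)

Act: maze.sense[dir='north']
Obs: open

Act: stack.push[x='north']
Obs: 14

Act: maze.move[dir='north']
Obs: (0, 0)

Act: stack.pop[]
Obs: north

Act: maze.move[dir='south']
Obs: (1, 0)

Act: stack.pop[]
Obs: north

Act: maze.move[dir='south']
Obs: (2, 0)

Act: stack.pop[]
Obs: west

Act: maze.move[dir='east']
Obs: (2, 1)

Act: stack.pop[]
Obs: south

Act: maze.move[dir='north']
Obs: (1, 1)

Act: stack.pop[]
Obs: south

Act: maze.move[dir='north']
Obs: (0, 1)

Act: stack.pop[]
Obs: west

Act: maze.move[dir='east']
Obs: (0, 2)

Act: maze.sense[dir='east']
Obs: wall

Act: stack.pop[]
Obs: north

Act: maze.move[dir='south']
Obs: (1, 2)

Act: maze.sense[dir='east']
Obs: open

Act: stack.push[x='east']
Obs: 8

Act: maze.move[dir='east']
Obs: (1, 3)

Act: maze.sense[dir='east']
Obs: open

Act: stack.push[x='east']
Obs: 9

Act: maze.move[dir='east']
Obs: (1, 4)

Act: maze.sense[dir='south']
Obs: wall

Act: maze.sense[dir='north']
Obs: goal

Act: maze.move[dir='north']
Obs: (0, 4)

Answer: (0, 4)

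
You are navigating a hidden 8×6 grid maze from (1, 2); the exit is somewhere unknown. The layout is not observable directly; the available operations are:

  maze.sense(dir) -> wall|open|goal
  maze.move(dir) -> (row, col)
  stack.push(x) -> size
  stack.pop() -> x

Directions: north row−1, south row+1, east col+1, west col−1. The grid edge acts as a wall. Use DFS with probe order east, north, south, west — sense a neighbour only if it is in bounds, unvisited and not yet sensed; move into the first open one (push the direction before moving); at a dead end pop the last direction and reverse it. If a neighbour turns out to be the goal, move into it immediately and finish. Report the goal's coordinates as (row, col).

I use maze.sense passing east, : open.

I call stack.push passing east, → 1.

I try maze.move passing east, and observe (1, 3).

Then maze.sense passing east, and get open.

Calling stack.push passing east, yielding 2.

I invoke maze.move passing east, → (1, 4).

I run maze.sense passing east, and get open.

Now I run stack.push passing east, and observe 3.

Next I call maze.move passing east, — result: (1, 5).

Calling maze.sense passing north, yielding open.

Next I call stack.push passing north, and get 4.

Now I run maze.move passing north, yielding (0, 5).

Calling maze.sense passing west, which returns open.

Invoking stack.push passing west, : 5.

Calling maze.move passing west, and get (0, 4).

I try maze.sense passing west, → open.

Then stack.push passing west, and see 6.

I call maze.move passing west, which returns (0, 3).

I invoke maze.sense passing west, which returns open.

Calling stack.push passing west, which returns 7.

I try maze.move passing west, which returns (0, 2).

Invoking maze.sense passing west, yielding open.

I invoke stack.push passing west, and see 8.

I try maze.move passing west, and see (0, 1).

I call maze.sense passing south, and get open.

Then stack.push passing south, — result: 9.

Calling maze.move passing south, giving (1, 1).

I use maze.sense passing south, — result: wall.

Invoking maze.sense passing west, which returns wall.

Using stack.pop(), giving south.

Calling maze.move passing north, — result: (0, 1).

Calling maze.sense passing west, — result: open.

I use stack.push passing west, : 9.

Using maze.move passing west, → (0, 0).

Next I call stack.pop(), → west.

I use maze.move passing east, which returns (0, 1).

I invoke stack.pop, → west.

Using maze.move passing east, and observe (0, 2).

Next I call stack.pop, — result: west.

I invoke maze.move passing east, : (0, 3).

Now I run stack.pop, : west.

Invoking maze.move passing east, → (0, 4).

Calling stack.pop, and get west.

Invoking maze.move passing east, and get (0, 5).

I try stack.pop, — result: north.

I run maze.move passing south, yielding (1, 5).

I use maze.sense passing south, and observe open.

Calling stack.push passing south, giving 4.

Next I call maze.move passing south, giving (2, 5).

Using maze.sense passing south, giving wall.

Now I run maze.sense passing west, and see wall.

Using stack.pop(), — result: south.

Calling maze.move passing north, giving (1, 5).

Now I run stack.pop, : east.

Calling maze.move passing west, which returns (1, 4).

I invoke stack.pop(), : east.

Invoking maze.move passing west, : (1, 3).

I try maze.sense passing south, and get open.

Next I call stack.push passing south, → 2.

Using maze.move passing south, yielding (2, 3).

Next I call maze.sense passing south, which returns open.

Then stack.push passing south, — result: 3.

Now I run maze.move passing south, and observe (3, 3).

I invoke maze.sense passing east, and see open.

I try stack.push passing east, → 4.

Calling maze.move passing east, and observe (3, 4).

I invoke maze.sense passing south, which returns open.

Using stack.push passing south, giving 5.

Calling maze.move passing south, — result: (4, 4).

Now I run maze.sense passing east, yielding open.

Invoking stack.push passing east, and see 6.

Next I call maze.move passing east, — result: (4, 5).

Invoking maze.sense passing south, : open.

I run stack.push passing south, — result: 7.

Calling maze.move passing south, and see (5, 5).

Calling maze.sense passing south, and observe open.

Using stack.push passing south, — result: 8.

I invoke maze.move passing south, — result: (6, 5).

I call maze.sense passing south, → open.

Calling stack.push passing south, → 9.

I use maze.move passing south, yielding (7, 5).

Calling maze.sense passing west, — result: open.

I call stack.push passing west, and see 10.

I use maze.move passing west, → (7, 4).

I call maze.sense passing north, yielding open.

I use stack.push passing north, — result: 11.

Next I call maze.move passing north, → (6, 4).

Now I run maze.sense passing north, which returns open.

I use stack.push passing north, : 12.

Now I run maze.move passing north, → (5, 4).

Next I call maze.sense passing west, — result: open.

Now I run stack.push passing west, which returns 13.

I try maze.move passing west, and see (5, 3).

Next I call maze.sense passing north, which returns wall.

Calling maze.sense passing south, and get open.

Calling stack.push passing south, and see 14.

Using maze.move passing south, and see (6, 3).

Invoking maze.sense passing south, and get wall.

I invoke maze.sense passing west, and see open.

Calling stack.push passing west, yielding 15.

I try maze.move passing west, and observe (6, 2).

I try maze.sense passing north, and get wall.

Calling maze.sense passing south, yielding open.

Now I run stack.push passing south, and get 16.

Invoking maze.move passing south, and see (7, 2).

Calling maze.sense passing west, yielding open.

I invoke stack.push passing west, → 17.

Now I run maze.move passing west, → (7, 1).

I try maze.sense passing north, — result: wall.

I call maze.sense passing west, : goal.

I call maze.move passing west, → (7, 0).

Answer: (7, 0)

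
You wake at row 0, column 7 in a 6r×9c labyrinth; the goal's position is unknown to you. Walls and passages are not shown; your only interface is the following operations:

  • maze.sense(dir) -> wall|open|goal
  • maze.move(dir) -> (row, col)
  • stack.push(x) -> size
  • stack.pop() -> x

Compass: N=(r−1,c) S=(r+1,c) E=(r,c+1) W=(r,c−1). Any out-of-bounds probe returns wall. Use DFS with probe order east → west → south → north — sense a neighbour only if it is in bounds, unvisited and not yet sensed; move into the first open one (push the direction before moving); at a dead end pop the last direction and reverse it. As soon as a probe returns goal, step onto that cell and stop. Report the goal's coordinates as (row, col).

[in] maze.sense dir='east'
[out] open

[in] stack.push x='east'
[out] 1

[in] maze.move dir='east'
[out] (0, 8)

[in] maze.sense dir='south'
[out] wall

[in] stack.pop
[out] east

[in] maze.move dir='west'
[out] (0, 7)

[in] maze.sense dir='west'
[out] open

[in] stack.push x='west'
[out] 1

[in] maze.move dir='west'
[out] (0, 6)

[in] maze.sense dir='west'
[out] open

[in] stack.push x='west'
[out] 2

[in] maze.move dir='west'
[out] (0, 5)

[in] maze.sense dir='west'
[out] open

[in] stack.push x='west'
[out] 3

[in] maze.move dir='west'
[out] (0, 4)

[in] maze.sense dir='west'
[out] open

[in] stack.push x='west'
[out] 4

[in] maze.move dir='west'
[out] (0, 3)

[in] maze.sense dir='west'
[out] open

[in] stack.push x='west'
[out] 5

[in] maze.move dir='west'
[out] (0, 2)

[in] maze.sense dir='west'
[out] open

[in] stack.push x='west'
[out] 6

[in] maze.move dir='west'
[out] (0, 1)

[in] maze.sense dir='west'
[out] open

[in] stack.push x='west'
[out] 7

[in] maze.move dir='west'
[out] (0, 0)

[in] maze.sense dir='south'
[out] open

[in] stack.push x='south'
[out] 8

[in] maze.move dir='south'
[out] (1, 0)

[in] maze.sense dir='east'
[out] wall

[in] maze.sense dir='south'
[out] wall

[in] stack.pop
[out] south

[in] maze.move dir='north'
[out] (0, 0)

[in] stack.pop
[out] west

[in] maze.move dir='east'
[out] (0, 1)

[in] stack.pop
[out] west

[in] maze.move dir='east'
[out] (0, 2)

[in] maze.sense dir='south'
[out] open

[in] stack.push x='south'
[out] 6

[in] maze.move dir='south'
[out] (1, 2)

[in] maze.sense dir='east'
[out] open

[in] stack.push x='east'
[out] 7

[in] maze.move dir='east'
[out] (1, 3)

[in] maze.sense dir='east'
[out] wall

[in] maze.sense dir='south'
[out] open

[in] stack.push x='south'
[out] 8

[in] maze.move dir='south'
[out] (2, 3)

[in] maze.sense dir='east'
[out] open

[in] stack.push x='east'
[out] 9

[in] maze.move dir='east'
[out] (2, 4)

[in] maze.sense dir='east'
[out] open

[in] stack.push x='east'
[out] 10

[in] maze.move dir='east'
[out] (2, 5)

[in] maze.sense dir='east'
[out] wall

[in] maze.sense dir='south'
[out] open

[in] stack.push x='south'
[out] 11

[in] maze.move dir='south'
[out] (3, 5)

[in] maze.sense dir='east'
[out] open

[in] stack.push x='east'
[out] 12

[in] maze.move dir='east'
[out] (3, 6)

[in] maze.sense dir='east'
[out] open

[in] stack.push x='east'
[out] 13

[in] maze.move dir='east'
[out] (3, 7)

[in] maze.sense dir='east'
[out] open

[in] stack.push x='east'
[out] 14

[in] maze.move dir='east'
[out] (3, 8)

[in] maze.sense dir='south'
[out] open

[in] stack.push x='south'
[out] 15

[in] maze.move dir='south'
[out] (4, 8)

[in] maze.sense dir='west'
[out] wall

[in] maze.sense dir='south'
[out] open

[in] stack.push x='south'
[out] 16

[in] maze.move dir='south'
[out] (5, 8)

[in] maze.sense dir='west'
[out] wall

[in] stack.pop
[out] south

[in] maze.move dir='north'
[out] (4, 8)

[in] stack.pop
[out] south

[in] maze.move dir='north'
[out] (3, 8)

[in] maze.sense dir='north'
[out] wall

[in] stack.pop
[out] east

[in] maze.move dir='west'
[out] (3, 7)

[in] maze.sense dir='north'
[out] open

[in] stack.push x='north'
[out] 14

[in] maze.move dir='north'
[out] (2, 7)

[in] maze.sense dir='north'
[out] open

[in] stack.push x='north'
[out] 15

[in] maze.move dir='north'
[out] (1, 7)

[in] maze.sense dir='west'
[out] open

[in] stack.push x='west'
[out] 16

[in] maze.move dir='west'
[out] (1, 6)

[in] maze.sense dir='west'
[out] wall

[in] stack.pop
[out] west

[in] maze.move dir='east'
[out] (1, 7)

[in] stack.pop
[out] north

[in] maze.move dir='south'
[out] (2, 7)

[in] stack.pop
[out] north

[in] maze.move dir='south'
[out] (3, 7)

[in] stack.pop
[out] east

[in] maze.move dir='west'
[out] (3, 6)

[in] maze.sense dir='south'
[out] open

[in] stack.push x='south'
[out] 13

[in] maze.move dir='south'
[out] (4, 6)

[in] maze.sense dir='west'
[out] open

[in] stack.push x='west'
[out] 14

[in] maze.move dir='west'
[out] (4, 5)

[in] maze.sense dir='west'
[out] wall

[in] maze.sense dir='south'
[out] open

[in] stack.push x='south'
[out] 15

[in] maze.move dir='south'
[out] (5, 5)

[in] maze.sense dir='east'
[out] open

[in] stack.push x='east'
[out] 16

[in] maze.move dir='east'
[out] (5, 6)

[in] stack.pop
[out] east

[in] maze.move dir='west'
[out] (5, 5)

[in] maze.sense dir='west'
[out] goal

[in] maze.move dir='west'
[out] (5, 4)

Answer: (5, 4)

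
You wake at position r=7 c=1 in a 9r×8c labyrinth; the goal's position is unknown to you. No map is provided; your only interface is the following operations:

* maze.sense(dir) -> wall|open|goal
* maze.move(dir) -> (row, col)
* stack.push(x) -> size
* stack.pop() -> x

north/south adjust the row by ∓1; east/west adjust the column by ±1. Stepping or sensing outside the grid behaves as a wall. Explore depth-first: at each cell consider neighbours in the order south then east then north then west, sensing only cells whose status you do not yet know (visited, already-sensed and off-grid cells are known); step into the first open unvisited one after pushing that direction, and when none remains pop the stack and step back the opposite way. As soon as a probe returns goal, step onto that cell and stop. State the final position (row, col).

I use sense on dir=south, which returns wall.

Using sense on dir=east, which returns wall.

Invoking sense on dir=north, → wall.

Calling sense on dir=west, and observe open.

Calling push on x=west, giving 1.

I call move on dir=west, and see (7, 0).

Next I call sense on dir=south, : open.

Calling push on x=south, — result: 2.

Invoking move on dir=south, which returns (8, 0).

Next I call pop, — result: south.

I invoke move on dir=north, yielding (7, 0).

I use sense on dir=north, and observe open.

I call push on x=north, : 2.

Now I run move on dir=north, and get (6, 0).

Now I run sense on dir=north, — result: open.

I call push on x=north, and see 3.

I call move on dir=north, and see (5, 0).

Calling sense on dir=east, giving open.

I use push on x=east, and get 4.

I run move on dir=east, and see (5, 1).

Then sense on dir=east, which returns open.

I call push on x=east, giving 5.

Next I call move on dir=east, yielding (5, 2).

Now I run sense on dir=south, which returns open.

I use push on x=south, : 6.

I try move on dir=south, — result: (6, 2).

Next I call sense on dir=east, giving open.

Then push on x=east, which returns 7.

Invoking move on dir=east, and observe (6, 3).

I run sense on dir=south, : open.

Next I call push on x=south, which returns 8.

I use move on dir=south, which returns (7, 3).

I use sense on dir=south, → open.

I use push on x=south, yielding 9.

I use move on dir=south, → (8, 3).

I invoke sense on dir=east, — result: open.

Invoking push on x=east, — result: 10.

I invoke move on dir=east, — result: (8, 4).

I run sense on dir=east, and see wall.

I run sense on dir=north, yielding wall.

Calling pop, which returns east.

Now I run move on dir=west, yielding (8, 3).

Invoking sense on dir=west, yielding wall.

Next I call pop, → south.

I invoke move on dir=north, → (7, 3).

I use pop(), and observe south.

Using move on dir=north, → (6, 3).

I invoke sense on dir=east, : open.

I run push on x=east, : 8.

Calling move on dir=east, → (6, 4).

Invoking sense on dir=east, and see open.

Now I run push on x=east, — result: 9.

Using move on dir=east, and see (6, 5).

Now I run sense on dir=south, giving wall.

Then sense on dir=east, and get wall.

I run sense on dir=north, → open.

I run push on x=north, and get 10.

Then move on dir=north, and see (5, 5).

I invoke sense on dir=east, and see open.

I run push on x=east, → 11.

Calling move on dir=east, — result: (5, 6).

I use sense on dir=east, : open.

Now I run push on x=east, — result: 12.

I run move on dir=east, and get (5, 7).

Using sense on dir=south, — result: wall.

Then sense on dir=north, and see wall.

Using pop(), — result: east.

Calling move on dir=west, and get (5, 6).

Now I run sense on dir=north, and see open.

I invoke push on x=north, giving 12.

I invoke move on dir=north, which returns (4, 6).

Next I call sense on dir=north, — result: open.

I run push on x=north, and get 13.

Using move on dir=north, — result: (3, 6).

Invoking sense on dir=east, — result: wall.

I try sense on dir=north, → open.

I try push on x=north, which returns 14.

Now I run move on dir=north, and observe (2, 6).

Then sense on dir=east, and get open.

Now I run push on x=east, and see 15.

Now I run move on dir=east, giving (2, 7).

Invoking sense on dir=north, yielding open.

I call push on x=north, → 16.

Invoking move on dir=north, : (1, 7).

Using sense on dir=north, yielding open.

I invoke push on x=north, and get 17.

Then move on dir=north, and observe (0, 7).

Calling sense on dir=west, : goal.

Now I run move on dir=west, giving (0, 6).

Answer: (0, 6)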